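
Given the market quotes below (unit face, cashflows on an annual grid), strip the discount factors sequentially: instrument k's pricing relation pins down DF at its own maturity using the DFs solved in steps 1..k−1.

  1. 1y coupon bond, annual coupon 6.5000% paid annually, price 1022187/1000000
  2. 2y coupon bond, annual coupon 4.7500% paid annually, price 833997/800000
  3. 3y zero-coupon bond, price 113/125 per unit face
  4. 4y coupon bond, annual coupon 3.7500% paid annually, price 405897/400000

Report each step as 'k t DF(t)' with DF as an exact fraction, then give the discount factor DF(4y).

1 1 4799/5000
2 2 9517/10000
3 3 113/125
4 4 8763/10000
DF(4y) = 8763/10000 ≈ 0.876300

step 1 [1y] bond c/1=13/200: DF=(1022187/1000000 − 13/200·(0))/(1+13/200) = 4799/5000 ≈ 0.959800
step 2 [2y] bond c/1=19/400: DF=(833997/800000 − 19/400·(0.959800))/(1+19/400) = 9517/10000 ≈ 0.951700
step 3 [3y] zero: DF = P = 113/125 ≈ 0.904000
step 4 [4y] bond c/1=3/80: DF=(405897/400000 − 3/80·(0.959800+0.951700+0.904000))/(1+3/80) = 8763/10000 ≈ 0.876300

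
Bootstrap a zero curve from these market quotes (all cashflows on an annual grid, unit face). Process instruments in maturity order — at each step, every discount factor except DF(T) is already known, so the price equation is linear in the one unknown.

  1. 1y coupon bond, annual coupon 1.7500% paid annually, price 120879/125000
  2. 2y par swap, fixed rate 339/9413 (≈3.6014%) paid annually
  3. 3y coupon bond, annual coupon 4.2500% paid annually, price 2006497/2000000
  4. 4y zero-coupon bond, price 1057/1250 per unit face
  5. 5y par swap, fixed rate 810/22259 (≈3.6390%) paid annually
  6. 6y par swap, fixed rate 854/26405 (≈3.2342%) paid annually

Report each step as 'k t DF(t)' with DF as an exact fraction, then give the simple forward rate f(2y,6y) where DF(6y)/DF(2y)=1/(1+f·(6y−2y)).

1 1 594/625
2 2 4661/5000
3 3 1107/1250
4 4 1057/1250
5 5 419/500
6 6 2073/2500
f(2y,6y) = ((4661/5000)/(2073/2500) − 1)/(4) = 515/16584 ≈ 3.1054%

step 1 [1y] bond c/1=7/400: DF=(120879/125000 − 7/400·(0))/(1+7/400) = 594/625 ≈ 0.950400
step 2 [2y] swap r/1=339/9413: DF=(1 − 339/9413·(0.950400))/(1+339/9413) = 4661/5000 ≈ 0.932200
step 3 [3y] bond c/1=17/400: DF=(2006497/2000000 − 17/400·(0.950400+0.932200))/(1+17/400) = 1107/1250 ≈ 0.885600
step 4 [4y] zero: DF = P = 1057/1250 ≈ 0.845600
step 5 [5y] swap r/1=810/22259: DF=(1 − 810/22259·(0.950400+0.932200+0.885600+0.845600))/(1+810/22259) = 419/500 ≈ 0.838000
step 6 [6y] swap r/1=854/26405: DF=(1 − 854/26405·(0.950400+0.932200+0.885600+0.845600+0.838000))/(1+854/26405) = 2073/2500 ≈ 0.829200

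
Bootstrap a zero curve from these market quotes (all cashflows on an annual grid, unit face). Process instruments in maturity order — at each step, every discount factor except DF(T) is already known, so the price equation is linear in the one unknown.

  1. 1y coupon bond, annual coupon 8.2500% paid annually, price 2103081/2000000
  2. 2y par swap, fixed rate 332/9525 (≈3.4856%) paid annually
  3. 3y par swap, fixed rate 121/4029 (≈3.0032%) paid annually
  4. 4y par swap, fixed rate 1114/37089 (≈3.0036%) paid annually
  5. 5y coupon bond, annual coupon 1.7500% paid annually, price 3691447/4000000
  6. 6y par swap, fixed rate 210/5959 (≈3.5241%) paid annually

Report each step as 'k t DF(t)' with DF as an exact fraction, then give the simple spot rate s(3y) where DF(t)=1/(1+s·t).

step 1 [1y] bond c/1=33/400: DF=(2103081/2000000 − 33/400·(0))/(1+33/400) = 4857/5000 ≈ 0.971400
step 2 [2y] swap r/1=332/9525: DF=(1 − 332/9525·(0.971400))/(1+332/9525) = 1167/1250 ≈ 0.933600
step 3 [3y] swap r/1=121/4029: DF=(1 − 121/4029·(0.971400+0.933600))/(1+121/4029) = 9153/10000 ≈ 0.915300
step 4 [4y] swap r/1=1114/37089: DF=(1 − 1114/37089·(0.971400+0.933600+0.915300))/(1+1114/37089) = 4443/5000 ≈ 0.888600
step 5 [5y] bond c/1=7/400: DF=(3691447/4000000 − 7/400·(0.971400+0.933600+0.915300+0.888600))/(1+7/400) = 527/625 ≈ 0.843200
step 6 [6y] swap r/1=210/5959: DF=(1 − 210/5959·(0.971400+0.933600+0.915300+0.888600+0.843200))/(1+210/5959) = 811/1000 ≈ 0.811000

1 1 4857/5000
2 2 1167/1250
3 3 9153/10000
4 4 4443/5000
5 5 527/625
6 6 811/1000
s(3y) = (1/(9153/10000) − 1)/(3) = 847/27459 ≈ 3.0846%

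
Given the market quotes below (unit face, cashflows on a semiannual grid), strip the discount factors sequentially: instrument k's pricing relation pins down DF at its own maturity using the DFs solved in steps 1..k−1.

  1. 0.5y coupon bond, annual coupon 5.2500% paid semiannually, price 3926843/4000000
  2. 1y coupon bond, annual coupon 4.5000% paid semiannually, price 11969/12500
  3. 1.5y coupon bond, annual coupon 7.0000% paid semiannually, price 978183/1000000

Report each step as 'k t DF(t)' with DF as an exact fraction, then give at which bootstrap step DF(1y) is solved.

step 1 [0.5y] bond c/2=21/800: DF=(3926843/4000000 − 21/800·(0))/(1+21/800) = 4783/5000 ≈ 0.956600
step 2 [1y] bond c/2=9/400: DF=(11969/12500 − 9/400·(0.956600))/(1+9/400) = 4577/5000 ≈ 0.915400
step 3 [1.5y] bond c/2=7/200: DF=(978183/1000000 − 7/200·(0.956600+0.915400))/(1+7/200) = 4409/5000 ≈ 0.881800

1 1/2 4783/5000
2 1 4577/5000
3 3/2 4409/5000
DF(1y) is solved at step 2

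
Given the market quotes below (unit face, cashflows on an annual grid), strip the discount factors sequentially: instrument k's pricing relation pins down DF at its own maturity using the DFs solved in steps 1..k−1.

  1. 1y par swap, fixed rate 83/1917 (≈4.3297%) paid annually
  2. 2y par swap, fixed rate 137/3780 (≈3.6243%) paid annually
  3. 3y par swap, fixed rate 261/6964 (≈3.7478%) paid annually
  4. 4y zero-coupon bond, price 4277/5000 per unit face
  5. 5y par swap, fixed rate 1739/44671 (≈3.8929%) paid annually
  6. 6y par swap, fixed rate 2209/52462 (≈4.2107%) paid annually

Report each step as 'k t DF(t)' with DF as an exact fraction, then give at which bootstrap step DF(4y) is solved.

step 1 [1y] swap r/1=83/1917: DF=(1 − 83/1917·(0))/(1+83/1917) = 1917/2000 ≈ 0.958500
step 2 [2y] swap r/1=137/3780: DF=(1 − 137/3780·(0.958500))/(1+137/3780) = 1863/2000 ≈ 0.931500
step 3 [3y] swap r/1=261/6964: DF=(1 − 261/6964·(0.958500+0.931500))/(1+261/6964) = 2239/2500 ≈ 0.895600
step 4 [4y] zero: DF = P = 4277/5000 ≈ 0.855400
step 5 [5y] swap r/1=1739/44671: DF=(1 − 1739/44671·(0.958500+0.931500+0.895600+0.855400))/(1+1739/44671) = 8261/10000 ≈ 0.826100
step 6 [6y] swap r/1=2209/52462: DF=(1 − 2209/52462·(0.958500+0.931500+0.895600+0.855400+0.826100))/(1+2209/52462) = 7791/10000 ≈ 0.779100

1 1 1917/2000
2 2 1863/2000
3 3 2239/2500
4 4 4277/5000
5 5 8261/10000
6 6 7791/10000
DF(4y) is solved at step 4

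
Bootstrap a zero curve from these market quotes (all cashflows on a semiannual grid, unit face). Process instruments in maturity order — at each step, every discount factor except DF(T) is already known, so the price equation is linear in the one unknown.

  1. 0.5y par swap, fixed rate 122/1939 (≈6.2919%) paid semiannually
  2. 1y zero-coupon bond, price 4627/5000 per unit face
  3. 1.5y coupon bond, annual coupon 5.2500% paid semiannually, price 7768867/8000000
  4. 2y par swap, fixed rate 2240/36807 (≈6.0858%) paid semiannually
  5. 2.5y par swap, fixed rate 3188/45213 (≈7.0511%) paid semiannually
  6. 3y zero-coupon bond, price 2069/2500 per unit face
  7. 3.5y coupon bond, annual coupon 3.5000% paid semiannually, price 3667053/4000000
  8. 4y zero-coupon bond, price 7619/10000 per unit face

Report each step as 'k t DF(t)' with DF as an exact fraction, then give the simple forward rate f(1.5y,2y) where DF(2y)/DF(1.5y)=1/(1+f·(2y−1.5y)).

step 1 [0.5y] swap r/2=61/1939: DF=(1 − 61/1939·(0))/(1+61/1939) = 1939/2000 ≈ 0.969500
step 2 [1y] zero: DF = P = 4627/5000 ≈ 0.925400
step 3 [1.5y] bond c/2=21/800: DF=(7768867/8000000 − 21/800·(0.969500+0.925400))/(1+21/800) = 4489/5000 ≈ 0.897800
step 4 [2y] swap r/2=1120/36807: DF=(1 − 1120/36807·(0.969500+0.925400+0.897800))/(1+1120/36807) = 111/125 ≈ 0.888000
step 5 [2.5y] swap r/2=1594/45213: DF=(1 − 1594/45213·(0.969500+0.925400+0.897800+0.888000))/(1+1594/45213) = 4203/5000 ≈ 0.840600
step 6 [3y] zero: DF = P = 2069/2500 ≈ 0.827600
step 7 [3.5y] bond c/2=7/400: DF=(3667053/4000000 − 7/400·(0.969500+0.925400+0.897800+0.888000+0.840600+0.827600))/(1+7/400) = 809/1000 ≈ 0.809000
step 8 [4y] zero: DF = P = 7619/10000 ≈ 0.761900

1 1/2 1939/2000
2 1 4627/5000
3 3/2 4489/5000
4 2 111/125
5 5/2 4203/5000
6 3 2069/2500
7 7/2 809/1000
8 4 7619/10000
f(1.5y,2y) = ((4489/5000)/(111/125) − 1)/(1/2) = 49/2220 ≈ 2.2072%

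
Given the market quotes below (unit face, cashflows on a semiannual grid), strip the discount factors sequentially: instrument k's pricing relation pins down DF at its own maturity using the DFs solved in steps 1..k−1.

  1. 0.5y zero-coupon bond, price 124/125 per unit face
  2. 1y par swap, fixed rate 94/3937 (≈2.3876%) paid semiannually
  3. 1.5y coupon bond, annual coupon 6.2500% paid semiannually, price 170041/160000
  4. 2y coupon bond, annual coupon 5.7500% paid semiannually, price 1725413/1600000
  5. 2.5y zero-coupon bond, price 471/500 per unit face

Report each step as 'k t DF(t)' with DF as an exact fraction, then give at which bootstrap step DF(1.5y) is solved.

step 1 [0.5y] zero: DF = P = 124/125 ≈ 0.992000
step 2 [1y] swap r/2=47/3937: DF=(1 − 47/3937·(0.992000))/(1+47/3937) = 1953/2000 ≈ 0.976500
step 3 [1.5y] bond c/2=1/32: DF=(170041/160000 − 1/32·(0.992000+0.976500))/(1+1/32) = 9709/10000 ≈ 0.970900
step 4 [2y] bond c/2=23/800: DF=(1725413/1600000 − 23/800·(0.992000+0.976500+0.970900))/(1+23/800) = 9661/10000 ≈ 0.966100
step 5 [2.5y] zero: DF = P = 471/500 ≈ 0.942000

1 1/2 124/125
2 1 1953/2000
3 3/2 9709/10000
4 2 9661/10000
5 5/2 471/500
DF(1.5y) is solved at step 3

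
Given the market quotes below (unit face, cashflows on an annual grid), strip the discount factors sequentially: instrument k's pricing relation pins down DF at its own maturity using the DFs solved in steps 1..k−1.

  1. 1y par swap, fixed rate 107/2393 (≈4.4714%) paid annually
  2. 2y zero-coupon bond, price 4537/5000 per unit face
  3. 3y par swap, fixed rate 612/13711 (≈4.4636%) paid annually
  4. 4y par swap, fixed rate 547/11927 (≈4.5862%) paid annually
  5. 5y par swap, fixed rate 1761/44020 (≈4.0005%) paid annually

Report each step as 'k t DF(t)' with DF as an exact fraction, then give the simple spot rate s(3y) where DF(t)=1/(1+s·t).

1 1 2393/2500
2 2 4537/5000
3 3 1097/1250
4 4 8359/10000
5 5 8239/10000
s(3y) = (1/(1097/1250) − 1)/(3) = 51/1097 ≈ 4.6490%

step 1 [1y] swap r/1=107/2393: DF=(1 − 107/2393·(0))/(1+107/2393) = 2393/2500 ≈ 0.957200
step 2 [2y] zero: DF = P = 4537/5000 ≈ 0.907400
step 3 [3y] swap r/1=612/13711: DF=(1 − 612/13711·(0.957200+0.907400))/(1+612/13711) = 1097/1250 ≈ 0.877600
step 4 [4y] swap r/1=547/11927: DF=(1 − 547/11927·(0.957200+0.907400+0.877600))/(1+547/11927) = 8359/10000 ≈ 0.835900
step 5 [5y] swap r/1=1761/44020: DF=(1 − 1761/44020·(0.957200+0.907400+0.877600+0.835900))/(1+1761/44020) = 8239/10000 ≈ 0.823900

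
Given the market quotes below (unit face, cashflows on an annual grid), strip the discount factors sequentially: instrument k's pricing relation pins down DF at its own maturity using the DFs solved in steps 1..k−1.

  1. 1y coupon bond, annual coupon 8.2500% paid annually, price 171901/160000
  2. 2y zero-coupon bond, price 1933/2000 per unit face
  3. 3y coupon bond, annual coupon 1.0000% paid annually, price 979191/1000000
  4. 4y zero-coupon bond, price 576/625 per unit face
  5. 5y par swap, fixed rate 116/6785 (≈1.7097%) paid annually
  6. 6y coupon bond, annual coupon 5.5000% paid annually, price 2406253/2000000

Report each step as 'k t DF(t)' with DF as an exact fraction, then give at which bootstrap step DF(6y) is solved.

step 1 [1y] bond c/1=33/400: DF=(171901/160000 − 33/400·(0))/(1+33/400) = 397/400 ≈ 0.992500
step 2 [2y] zero: DF = P = 1933/2000 ≈ 0.966500
step 3 [3y] bond c/1=1/100: DF=(979191/1000000 − 1/100·(0.992500+0.966500))/(1+1/100) = 9501/10000 ≈ 0.950100
step 4 [4y] zero: DF = P = 576/625 ≈ 0.921600
step 5 [5y] swap r/1=116/6785: DF=(1 − 116/6785·(0.992500+0.966500+0.950100+0.921600))/(1+116/6785) = 2297/2500 ≈ 0.918800
step 6 [6y] bond c/1=11/200: DF=(2406253/2000000 − 11/200·(0.992500+0.966500+0.950100+0.921600+0.918800))/(1+11/200) = 558/625 ≈ 0.892800

1 1 397/400
2 2 1933/2000
3 3 9501/10000
4 4 576/625
5 5 2297/2500
6 6 558/625
DF(6y) is solved at step 6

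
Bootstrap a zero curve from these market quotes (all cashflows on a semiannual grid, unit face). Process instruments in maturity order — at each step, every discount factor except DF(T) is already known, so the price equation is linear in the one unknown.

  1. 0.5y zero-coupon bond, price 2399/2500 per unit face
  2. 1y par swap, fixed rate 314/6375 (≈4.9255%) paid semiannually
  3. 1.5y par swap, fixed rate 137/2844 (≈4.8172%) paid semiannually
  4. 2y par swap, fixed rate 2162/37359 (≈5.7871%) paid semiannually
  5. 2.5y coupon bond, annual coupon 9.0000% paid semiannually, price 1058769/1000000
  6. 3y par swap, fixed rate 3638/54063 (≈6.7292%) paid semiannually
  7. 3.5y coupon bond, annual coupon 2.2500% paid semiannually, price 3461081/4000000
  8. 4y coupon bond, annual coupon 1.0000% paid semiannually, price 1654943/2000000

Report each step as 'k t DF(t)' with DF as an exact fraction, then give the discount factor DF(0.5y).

1 1/2 2399/2500
2 1 9529/10000
3 3/2 1863/2000
4 2 8919/10000
5 5/2 8523/10000
6 3 8181/10000
7 7/2 1591/2000
8 4 317/400
DF(0.5y) = 2399/2500 ≈ 0.959600

step 1 [0.5y] zero: DF = P = 2399/2500 ≈ 0.959600
step 2 [1y] swap r/2=157/6375: DF=(1 − 157/6375·(0.959600))/(1+157/6375) = 9529/10000 ≈ 0.952900
step 3 [1.5y] swap r/2=137/5688: DF=(1 − 137/5688·(0.959600+0.952900))/(1+137/5688) = 1863/2000 ≈ 0.931500
step 4 [2y] swap r/2=1081/37359: DF=(1 − 1081/37359·(0.959600+0.952900+0.931500))/(1+1081/37359) = 8919/10000 ≈ 0.891900
step 5 [2.5y] bond c/2=9/200: DF=(1058769/1000000 − 9/200·(0.959600+0.952900+0.931500+0.891900))/(1+9/200) = 8523/10000 ≈ 0.852300
step 6 [3y] swap r/2=1819/54063: DF=(1 − 1819/54063·(0.959600+0.952900+0.931500+0.891900+0.852300))/(1+1819/54063) = 8181/10000 ≈ 0.818100
step 7 [3.5y] bond c/2=9/800: DF=(3461081/4000000 − 9/800·(0.959600+0.952900+0.931500+0.891900+0.852300+0.818100))/(1+9/800) = 1591/2000 ≈ 0.795500
step 8 [4y] bond c/2=1/200: DF=(1654943/2000000 − 1/200·(0.959600+0.952900+0.931500+0.891900+0.852300+0.818100+0.795500))/(1+1/200) = 317/400 ≈ 0.792500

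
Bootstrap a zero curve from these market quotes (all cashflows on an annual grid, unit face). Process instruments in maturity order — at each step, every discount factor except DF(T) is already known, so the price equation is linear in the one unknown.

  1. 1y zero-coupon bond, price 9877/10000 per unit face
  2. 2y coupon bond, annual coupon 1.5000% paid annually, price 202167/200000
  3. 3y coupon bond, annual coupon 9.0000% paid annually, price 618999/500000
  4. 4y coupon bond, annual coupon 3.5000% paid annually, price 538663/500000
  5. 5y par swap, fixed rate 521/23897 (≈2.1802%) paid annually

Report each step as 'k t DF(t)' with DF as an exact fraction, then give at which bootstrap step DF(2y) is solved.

1 1 9877/10000
2 2 9813/10000
3 3 2433/2500
4 4 4707/5000
5 5 4479/5000
DF(2y) is solved at step 2

step 1 [1y] zero: DF = P = 9877/10000 ≈ 0.987700
step 2 [2y] bond c/1=3/200: DF=(202167/200000 − 3/200·(0.987700))/(1+3/200) = 9813/10000 ≈ 0.981300
step 3 [3y] bond c/1=9/100: DF=(618999/500000 − 9/100·(0.987700+0.981300))/(1+9/100) = 2433/2500 ≈ 0.973200
step 4 [4y] bond c/1=7/200: DF=(538663/500000 − 7/200·(0.987700+0.981300+0.973200))/(1+7/200) = 4707/5000 ≈ 0.941400
step 5 [5y] swap r/1=521/23897: DF=(1 − 521/23897·(0.987700+0.981300+0.973200+0.941400))/(1+521/23897) = 4479/5000 ≈ 0.895800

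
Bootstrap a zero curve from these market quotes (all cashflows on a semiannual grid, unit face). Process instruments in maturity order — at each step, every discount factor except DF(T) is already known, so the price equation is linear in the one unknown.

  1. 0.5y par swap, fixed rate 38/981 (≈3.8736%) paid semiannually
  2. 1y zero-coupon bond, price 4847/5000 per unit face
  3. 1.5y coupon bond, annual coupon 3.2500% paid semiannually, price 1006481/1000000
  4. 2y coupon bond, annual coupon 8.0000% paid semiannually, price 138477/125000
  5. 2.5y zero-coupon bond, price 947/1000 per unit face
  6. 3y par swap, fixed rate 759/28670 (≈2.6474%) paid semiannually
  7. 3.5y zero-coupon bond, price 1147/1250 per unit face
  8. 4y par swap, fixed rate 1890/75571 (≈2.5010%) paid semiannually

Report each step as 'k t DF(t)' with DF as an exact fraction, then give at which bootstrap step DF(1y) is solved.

1 1/2 981/1000
2 1 4847/5000
3 3/2 1199/1250
4 2 9533/10000
5 5/2 947/1000
6 3 9241/10000
7 7/2 1147/1250
8 4 1811/2000
DF(1y) is solved at step 2

step 1 [0.5y] swap r/2=19/981: DF=(1 − 19/981·(0))/(1+19/981) = 981/1000 ≈ 0.981000
step 2 [1y] zero: DF = P = 4847/5000 ≈ 0.969400
step 3 [1.5y] bond c/2=13/800: DF=(1006481/1000000 − 13/800·(0.981000+0.969400))/(1+13/800) = 1199/1250 ≈ 0.959200
step 4 [2y] bond c/2=1/25: DF=(138477/125000 − 1/25·(0.981000+0.969400+0.959200))/(1+1/25) = 9533/10000 ≈ 0.953300
step 5 [2.5y] zero: DF = P = 947/1000 ≈ 0.947000
step 6 [3y] swap r/2=759/57340: DF=(1 − 759/57340·(0.981000+0.969400+0.959200+0.953300+0.947000))/(1+759/57340) = 9241/10000 ≈ 0.924100
step 7 [3.5y] zero: DF = P = 1147/1250 ≈ 0.917600
step 8 [4y] swap r/2=945/75571: DF=(1 − 945/75571·(0.981000+0.969400+0.959200+0.953300+0.947000+0.924100+0.917600))/(1+945/75571) = 1811/2000 ≈ 0.905500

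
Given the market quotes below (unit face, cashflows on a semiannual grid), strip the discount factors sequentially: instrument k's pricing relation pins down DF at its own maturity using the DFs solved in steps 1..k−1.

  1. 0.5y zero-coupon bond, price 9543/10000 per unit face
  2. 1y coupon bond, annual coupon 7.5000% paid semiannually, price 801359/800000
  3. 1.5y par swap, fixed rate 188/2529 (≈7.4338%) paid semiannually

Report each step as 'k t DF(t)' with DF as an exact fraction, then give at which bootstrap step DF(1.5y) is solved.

1 1/2 9543/10000
2 1 931/1000
3 3/2 4483/5000
DF(1.5y) is solved at step 3

step 1 [0.5y] zero: DF = P = 9543/10000 ≈ 0.954300
step 2 [1y] bond c/2=3/80: DF=(801359/800000 − 3/80·(0.954300))/(1+3/80) = 931/1000 ≈ 0.931000
step 3 [1.5y] swap r/2=94/2529: DF=(1 − 94/2529·(0.954300+0.931000))/(1+94/2529) = 4483/5000 ≈ 0.896600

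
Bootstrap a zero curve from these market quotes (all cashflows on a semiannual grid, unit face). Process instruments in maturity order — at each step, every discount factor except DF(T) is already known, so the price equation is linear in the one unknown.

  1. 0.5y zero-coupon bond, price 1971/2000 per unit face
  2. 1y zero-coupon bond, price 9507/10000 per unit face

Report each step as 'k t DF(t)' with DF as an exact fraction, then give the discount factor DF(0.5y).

1 1/2 1971/2000
2 1 9507/10000
DF(0.5y) = 1971/2000 ≈ 0.985500

step 1 [0.5y] zero: DF = P = 1971/2000 ≈ 0.985500
step 2 [1y] zero: DF = P = 9507/10000 ≈ 0.950700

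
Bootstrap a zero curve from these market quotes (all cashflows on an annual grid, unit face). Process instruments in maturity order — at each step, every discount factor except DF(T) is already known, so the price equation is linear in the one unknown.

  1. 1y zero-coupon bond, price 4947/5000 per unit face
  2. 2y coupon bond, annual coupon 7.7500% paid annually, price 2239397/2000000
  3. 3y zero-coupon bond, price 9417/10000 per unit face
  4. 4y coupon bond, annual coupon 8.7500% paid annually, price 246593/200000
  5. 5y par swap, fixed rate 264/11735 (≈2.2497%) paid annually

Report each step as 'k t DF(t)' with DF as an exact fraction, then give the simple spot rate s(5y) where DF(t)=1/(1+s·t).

1 1 4947/5000
2 2 121/125
3 3 9417/10000
4 4 1801/2000
5 5 559/625
s(5y) = (1/(559/625) − 1)/(5) = 66/2795 ≈ 2.3614%

step 1 [1y] zero: DF = P = 4947/5000 ≈ 0.989400
step 2 [2y] bond c/1=31/400: DF=(2239397/2000000 − 31/400·(0.989400))/(1+31/400) = 121/125 ≈ 0.968000
step 3 [3y] zero: DF = P = 9417/10000 ≈ 0.941700
step 4 [4y] bond c/1=7/80: DF=(246593/200000 − 7/80·(0.989400+0.968000+0.941700))/(1+7/80) = 1801/2000 ≈ 0.900500
step 5 [5y] swap r/1=264/11735: DF=(1 − 264/11735·(0.989400+0.968000+0.941700+0.900500))/(1+264/11735) = 559/625 ≈ 0.894400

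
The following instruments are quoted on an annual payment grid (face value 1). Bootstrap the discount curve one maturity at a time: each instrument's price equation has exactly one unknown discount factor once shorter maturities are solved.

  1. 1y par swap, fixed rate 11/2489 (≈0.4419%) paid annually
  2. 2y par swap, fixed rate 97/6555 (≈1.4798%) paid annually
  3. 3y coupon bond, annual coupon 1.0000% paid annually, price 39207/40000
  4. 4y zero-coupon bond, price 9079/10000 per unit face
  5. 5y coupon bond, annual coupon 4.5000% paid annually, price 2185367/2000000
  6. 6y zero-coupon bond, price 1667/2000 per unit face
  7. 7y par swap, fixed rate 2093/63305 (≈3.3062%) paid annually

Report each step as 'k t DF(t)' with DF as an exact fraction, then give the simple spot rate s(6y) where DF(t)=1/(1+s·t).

step 1 [1y] swap r/1=11/2489: DF=(1 − 11/2489·(0))/(1+11/2489) = 2489/2500 ≈ 0.995600
step 2 [2y] swap r/1=97/6555: DF=(1 − 97/6555·(0.995600))/(1+97/6555) = 9709/10000 ≈ 0.970900
step 3 [3y] bond c/1=1/100: DF=(39207/40000 − 1/100·(0.995600+0.970900))/(1+1/100) = 951/1000 ≈ 0.951000
step 4 [4y] zero: DF = P = 9079/10000 ≈ 0.907900
step 5 [5y] bond c/1=9/200: DF=(2185367/2000000 − 9/200·(0.995600+0.970900+0.951000+0.907900))/(1+9/200) = 8809/10000 ≈ 0.880900
step 6 [6y] zero: DF = P = 1667/2000 ≈ 0.833500
step 7 [7y] swap r/1=2093/63305: DF=(1 − 2093/63305·(0.995600+0.970900+0.951000+0.907900+0.880900+0.833500))/(1+2093/63305) = 7907/10000 ≈ 0.790700

1 1 2489/2500
2 2 9709/10000
3 3 951/1000
4 4 9079/10000
5 5 8809/10000
6 6 1667/2000
7 7 7907/10000
s(6y) = (1/(1667/2000) − 1)/(6) = 111/3334 ≈ 3.3293%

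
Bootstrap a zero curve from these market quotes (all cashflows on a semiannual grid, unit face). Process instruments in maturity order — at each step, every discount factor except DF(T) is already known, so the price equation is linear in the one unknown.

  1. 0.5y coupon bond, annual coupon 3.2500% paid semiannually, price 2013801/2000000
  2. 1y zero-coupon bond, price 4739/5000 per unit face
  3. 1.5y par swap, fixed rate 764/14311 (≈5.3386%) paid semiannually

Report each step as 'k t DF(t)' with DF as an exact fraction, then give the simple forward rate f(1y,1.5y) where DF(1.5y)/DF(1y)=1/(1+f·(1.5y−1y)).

1 1/2 2477/2500
2 1 4739/5000
3 3/2 2309/2500
f(1y,1.5y) = ((4739/5000)/(2309/2500) − 1)/(1/2) = 121/2309 ≈ 5.2404%

step 1 [0.5y] bond c/2=13/800: DF=(2013801/2000000 − 13/800·(0))/(1+13/800) = 2477/2500 ≈ 0.990800
step 2 [1y] zero: DF = P = 4739/5000 ≈ 0.947800
step 3 [1.5y] swap r/2=382/14311: DF=(1 − 382/14311·(0.990800+0.947800))/(1+382/14311) = 2309/2500 ≈ 0.923600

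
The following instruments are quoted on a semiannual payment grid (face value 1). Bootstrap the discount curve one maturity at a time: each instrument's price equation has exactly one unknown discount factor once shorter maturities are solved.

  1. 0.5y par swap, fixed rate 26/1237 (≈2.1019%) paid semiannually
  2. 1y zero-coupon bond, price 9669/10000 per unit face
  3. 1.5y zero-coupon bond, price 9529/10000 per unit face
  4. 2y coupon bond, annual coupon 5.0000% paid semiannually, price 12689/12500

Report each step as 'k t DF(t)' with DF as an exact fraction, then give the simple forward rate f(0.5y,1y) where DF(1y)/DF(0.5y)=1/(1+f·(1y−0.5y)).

step 1 [0.5y] swap r/2=13/1237: DF=(1 − 13/1237·(0))/(1+13/1237) = 1237/1250 ≈ 0.989600
step 2 [1y] zero: DF = P = 9669/10000 ≈ 0.966900
step 3 [1.5y] zero: DF = P = 9529/10000 ≈ 0.952900
step 4 [2y] bond c/2=1/40: DF=(12689/12500 − 1/40·(0.989600+0.966900+0.952900))/(1+1/40) = 4597/5000 ≈ 0.919400

1 1/2 1237/1250
2 1 9669/10000
3 3/2 9529/10000
4 2 4597/5000
f(0.5y,1y) = ((1237/1250)/(9669/10000) − 1)/(1/2) = 454/9669 ≈ 4.6954%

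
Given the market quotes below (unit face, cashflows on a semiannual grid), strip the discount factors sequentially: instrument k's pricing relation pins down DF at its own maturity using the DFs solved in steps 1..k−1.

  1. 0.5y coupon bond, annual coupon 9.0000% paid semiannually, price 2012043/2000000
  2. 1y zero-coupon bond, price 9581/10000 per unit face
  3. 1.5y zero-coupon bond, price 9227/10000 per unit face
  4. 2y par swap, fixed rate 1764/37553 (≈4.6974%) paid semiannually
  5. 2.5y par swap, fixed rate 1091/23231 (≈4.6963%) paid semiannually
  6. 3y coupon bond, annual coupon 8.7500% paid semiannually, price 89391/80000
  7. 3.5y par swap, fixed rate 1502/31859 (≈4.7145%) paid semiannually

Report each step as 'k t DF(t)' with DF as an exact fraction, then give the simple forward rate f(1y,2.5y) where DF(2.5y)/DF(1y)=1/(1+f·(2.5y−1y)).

1 1/2 9627/10000
2 1 9581/10000
3 3/2 9227/10000
4 2 4559/5000
5 5/2 8909/10000
6 3 4379/5000
7 7/2 4249/5000
f(1y,2.5y) = ((9581/10000)/(8909/10000) − 1)/(3/2) = 448/8909 ≈ 5.0286%

step 1 [0.5y] bond c/2=9/200: DF=(2012043/2000000 − 9/200·(0))/(1+9/200) = 9627/10000 ≈ 0.962700
step 2 [1y] zero: DF = P = 9581/10000 ≈ 0.958100
step 3 [1.5y] zero: DF = P = 9227/10000 ≈ 0.922700
step 4 [2y] swap r/2=882/37553: DF=(1 − 882/37553·(0.962700+0.958100+0.922700))/(1+882/37553) = 4559/5000 ≈ 0.911800
step 5 [2.5y] swap r/2=1091/46462: DF=(1 − 1091/46462·(0.962700+0.958100+0.922700+0.911800))/(1+1091/46462) = 8909/10000 ≈ 0.890900
step 6 [3y] bond c/2=7/160: DF=(89391/80000 − 7/160·(0.962700+0.958100+0.922700+0.911800+0.890900))/(1+7/160) = 4379/5000 ≈ 0.875800
step 7 [3.5y] swap r/2=751/31859: DF=(1 − 751/31859·(0.962700+0.958100+0.922700+0.911800+0.890900+0.875800))/(1+751/31859) = 4249/5000 ≈ 0.849800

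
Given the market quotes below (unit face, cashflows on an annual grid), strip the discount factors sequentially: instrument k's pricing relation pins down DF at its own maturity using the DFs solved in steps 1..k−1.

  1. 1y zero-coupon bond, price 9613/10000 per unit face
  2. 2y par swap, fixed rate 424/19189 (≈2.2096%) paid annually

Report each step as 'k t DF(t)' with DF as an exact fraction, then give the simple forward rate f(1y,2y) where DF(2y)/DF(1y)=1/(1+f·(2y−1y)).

1 1 9613/10000
2 2 1197/1250
f(1y,2y) = ((9613/10000)/(1197/1250) − 1)/(1) = 37/9576 ≈ 0.3864%

step 1 [1y] zero: DF = P = 9613/10000 ≈ 0.961300
step 2 [2y] swap r/1=424/19189: DF=(1 − 424/19189·(0.961300))/(1+424/19189) = 1197/1250 ≈ 0.957600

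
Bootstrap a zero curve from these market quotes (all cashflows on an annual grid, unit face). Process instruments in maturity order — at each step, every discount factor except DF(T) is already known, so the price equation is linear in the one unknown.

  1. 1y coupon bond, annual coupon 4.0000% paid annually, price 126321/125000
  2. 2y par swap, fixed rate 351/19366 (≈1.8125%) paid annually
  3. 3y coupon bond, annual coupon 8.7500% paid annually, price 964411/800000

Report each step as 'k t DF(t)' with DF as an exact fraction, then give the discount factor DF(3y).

1 1 9717/10000
2 2 9649/10000
3 3 9527/10000
DF(3y) = 9527/10000 ≈ 0.952700

step 1 [1y] bond c/1=1/25: DF=(126321/125000 − 1/25·(0))/(1+1/25) = 9717/10000 ≈ 0.971700
step 2 [2y] swap r/1=351/19366: DF=(1 − 351/19366·(0.971700))/(1+351/19366) = 9649/10000 ≈ 0.964900
step 3 [3y] bond c/1=7/80: DF=(964411/800000 − 7/80·(0.971700+0.964900))/(1+7/80) = 9527/10000 ≈ 0.952700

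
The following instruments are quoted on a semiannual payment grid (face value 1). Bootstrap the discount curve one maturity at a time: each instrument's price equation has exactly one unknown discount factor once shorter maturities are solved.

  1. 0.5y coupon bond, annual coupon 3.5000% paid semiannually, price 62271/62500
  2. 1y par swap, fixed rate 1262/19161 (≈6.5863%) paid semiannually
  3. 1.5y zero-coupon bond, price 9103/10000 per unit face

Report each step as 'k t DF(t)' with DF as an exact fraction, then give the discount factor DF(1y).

1 1/2 612/625
2 1 9369/10000
3 3/2 9103/10000
DF(1y) = 9369/10000 ≈ 0.936900

step 1 [0.5y] bond c/2=7/400: DF=(62271/62500 − 7/400·(0))/(1+7/400) = 612/625 ≈ 0.979200
step 2 [1y] swap r/2=631/19161: DF=(1 − 631/19161·(0.979200))/(1+631/19161) = 9369/10000 ≈ 0.936900
step 3 [1.5y] zero: DF = P = 9103/10000 ≈ 0.910300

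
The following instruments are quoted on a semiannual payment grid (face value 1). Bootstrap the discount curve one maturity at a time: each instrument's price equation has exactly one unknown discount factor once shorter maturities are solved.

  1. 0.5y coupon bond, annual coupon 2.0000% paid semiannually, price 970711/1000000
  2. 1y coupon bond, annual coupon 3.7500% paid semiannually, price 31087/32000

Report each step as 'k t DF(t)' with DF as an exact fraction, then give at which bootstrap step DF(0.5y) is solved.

1 1/2 9611/10000
2 1 9359/10000
DF(0.5y) is solved at step 1

step 1 [0.5y] bond c/2=1/100: DF=(970711/1000000 − 1/100·(0))/(1+1/100) = 9611/10000 ≈ 0.961100
step 2 [1y] bond c/2=3/160: DF=(31087/32000 − 3/160·(0.961100))/(1+3/160) = 9359/10000 ≈ 0.935900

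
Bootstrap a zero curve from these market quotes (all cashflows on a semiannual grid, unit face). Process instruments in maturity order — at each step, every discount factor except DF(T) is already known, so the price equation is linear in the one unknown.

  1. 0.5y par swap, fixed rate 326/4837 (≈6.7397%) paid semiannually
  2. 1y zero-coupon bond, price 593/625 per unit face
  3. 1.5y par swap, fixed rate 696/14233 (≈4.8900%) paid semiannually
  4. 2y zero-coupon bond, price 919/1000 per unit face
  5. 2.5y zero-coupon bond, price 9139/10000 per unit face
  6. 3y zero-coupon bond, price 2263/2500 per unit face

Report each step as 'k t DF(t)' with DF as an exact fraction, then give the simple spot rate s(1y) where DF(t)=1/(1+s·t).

1 1/2 4837/5000
2 1 593/625
3 3/2 1163/1250
4 2 919/1000
5 5/2 9139/10000
6 3 2263/2500
s(1y) = (1/(593/625) − 1)/(1) = 32/593 ≈ 5.3963%

step 1 [0.5y] swap r/2=163/4837: DF=(1 − 163/4837·(0))/(1+163/4837) = 4837/5000 ≈ 0.967400
step 2 [1y] zero: DF = P = 593/625 ≈ 0.948800
step 3 [1.5y] swap r/2=348/14233: DF=(1 − 348/14233·(0.967400+0.948800))/(1+348/14233) = 1163/1250 ≈ 0.930400
step 4 [2y] zero: DF = P = 919/1000 ≈ 0.919000
step 5 [2.5y] zero: DF = P = 9139/10000 ≈ 0.913900
step 6 [3y] zero: DF = P = 2263/2500 ≈ 0.905200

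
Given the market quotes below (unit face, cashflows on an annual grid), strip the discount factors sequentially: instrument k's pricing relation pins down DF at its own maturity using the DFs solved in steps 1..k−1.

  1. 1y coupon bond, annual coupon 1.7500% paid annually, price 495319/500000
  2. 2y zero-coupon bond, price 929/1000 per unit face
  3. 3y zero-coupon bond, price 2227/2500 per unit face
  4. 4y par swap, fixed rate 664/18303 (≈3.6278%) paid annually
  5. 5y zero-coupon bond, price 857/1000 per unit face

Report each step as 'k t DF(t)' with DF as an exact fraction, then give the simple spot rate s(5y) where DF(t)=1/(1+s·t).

1 1 1217/1250
2 2 929/1000
3 3 2227/2500
4 4 542/625
5 5 857/1000
s(5y) = (1/(857/1000) − 1)/(5) = 143/4285 ≈ 3.3372%

step 1 [1y] bond c/1=7/400: DF=(495319/500000 − 7/400·(0))/(1+7/400) = 1217/1250 ≈ 0.973600
step 2 [2y] zero: DF = P = 929/1000 ≈ 0.929000
step 3 [3y] zero: DF = P = 2227/2500 ≈ 0.890800
step 4 [4y] swap r/1=664/18303: DF=(1 − 664/18303·(0.973600+0.929000+0.890800))/(1+664/18303) = 542/625 ≈ 0.867200
step 5 [5y] zero: DF = P = 857/1000 ≈ 0.857000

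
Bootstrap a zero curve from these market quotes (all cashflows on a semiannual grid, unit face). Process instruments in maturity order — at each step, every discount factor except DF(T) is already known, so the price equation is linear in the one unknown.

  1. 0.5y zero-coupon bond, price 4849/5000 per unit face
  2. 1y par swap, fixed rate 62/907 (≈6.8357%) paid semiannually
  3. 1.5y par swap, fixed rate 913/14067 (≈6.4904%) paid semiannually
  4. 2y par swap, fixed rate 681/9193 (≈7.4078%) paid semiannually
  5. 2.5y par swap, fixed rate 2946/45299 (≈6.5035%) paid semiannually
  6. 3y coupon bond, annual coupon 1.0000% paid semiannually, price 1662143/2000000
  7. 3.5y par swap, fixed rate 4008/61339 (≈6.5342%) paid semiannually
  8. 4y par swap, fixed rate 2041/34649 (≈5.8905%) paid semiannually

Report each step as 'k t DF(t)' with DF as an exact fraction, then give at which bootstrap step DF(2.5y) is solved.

1 1/2 4849/5000
2 1 9349/10000
3 3/2 9087/10000
4 2 4319/5000
5 5/2 8527/10000
6 3 2011/2500
7 7/2 1999/2500
8 4 7959/10000
DF(2.5y) is solved at step 5

step 1 [0.5y] zero: DF = P = 4849/5000 ≈ 0.969800
step 2 [1y] swap r/2=31/907: DF=(1 − 31/907·(0.969800))/(1+31/907) = 9349/10000 ≈ 0.934900
step 3 [1.5y] swap r/2=913/28134: DF=(1 − 913/28134·(0.969800+0.934900))/(1+913/28134) = 9087/10000 ≈ 0.908700
step 4 [2y] swap r/2=681/18386: DF=(1 − 681/18386·(0.969800+0.934900+0.908700))/(1+681/18386) = 4319/5000 ≈ 0.863800
step 5 [2.5y] swap r/2=1473/45299: DF=(1 − 1473/45299·(0.969800+0.934900+0.908700+0.863800))/(1+1473/45299) = 8527/10000 ≈ 0.852700
step 6 [3y] bond c/2=1/200: DF=(1662143/2000000 − 1/200·(0.969800+0.934900+0.908700+0.863800+0.852700))/(1+1/200) = 2011/2500 ≈ 0.804400
step 7 [3.5y] swap r/2=2004/61339: DF=(1 − 2004/61339·(0.969800+0.934900+0.908700+0.863800+0.852700+0.804400))/(1+2004/61339) = 1999/2500 ≈ 0.799600
step 8 [4y] swap r/2=2041/69298: DF=(1 − 2041/69298·(0.969800+0.934900+0.908700+0.863800+0.852700+0.804400+0.799600))/(1+2041/69298) = 7959/10000 ≈ 0.795900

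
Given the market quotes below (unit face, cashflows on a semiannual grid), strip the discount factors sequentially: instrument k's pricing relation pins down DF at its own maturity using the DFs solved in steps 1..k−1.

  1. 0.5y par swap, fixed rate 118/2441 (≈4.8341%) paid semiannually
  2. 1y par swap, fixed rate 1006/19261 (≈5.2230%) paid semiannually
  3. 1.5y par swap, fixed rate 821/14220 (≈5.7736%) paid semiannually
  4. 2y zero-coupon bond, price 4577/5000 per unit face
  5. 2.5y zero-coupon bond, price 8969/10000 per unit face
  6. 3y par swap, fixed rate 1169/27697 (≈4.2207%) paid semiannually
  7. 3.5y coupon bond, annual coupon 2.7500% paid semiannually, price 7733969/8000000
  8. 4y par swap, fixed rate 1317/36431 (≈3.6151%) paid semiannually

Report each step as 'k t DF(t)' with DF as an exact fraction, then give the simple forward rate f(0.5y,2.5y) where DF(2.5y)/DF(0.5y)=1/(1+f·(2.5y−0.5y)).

step 1 [0.5y] swap r/2=59/2441: DF=(1 − 59/2441·(0))/(1+59/2441) = 2441/2500 ≈ 0.976400
step 2 [1y] swap r/2=503/19261: DF=(1 − 503/19261·(0.976400))/(1+503/19261) = 9497/10000 ≈ 0.949700
step 3 [1.5y] swap r/2=821/28440: DF=(1 − 821/28440·(0.976400+0.949700))/(1+821/28440) = 9179/10000 ≈ 0.917900
step 4 [2y] zero: DF = P = 4577/5000 ≈ 0.915400
step 5 [2.5y] zero: DF = P = 8969/10000 ≈ 0.896900
step 6 [3y] swap r/2=1169/55394: DF=(1 − 1169/55394·(0.976400+0.949700+0.917900+0.915400+0.896900))/(1+1169/55394) = 8831/10000 ≈ 0.883100
step 7 [3.5y] bond c/2=11/800: DF=(7733969/8000000 − 11/800·(0.976400+0.949700+0.917900+0.915400+0.896900+0.883100))/(1+11/800) = 1757/2000 ≈ 0.878500
step 8 [4y] swap r/2=1317/72862: DF=(1 − 1317/72862·(0.976400+0.949700+0.917900+0.915400+0.896900+0.883100+0.878500))/(1+1317/72862) = 8683/10000 ≈ 0.868300

1 1/2 2441/2500
2 1 9497/10000
3 3/2 9179/10000
4 2 4577/5000
5 5/2 8969/10000
6 3 8831/10000
7 7/2 1757/2000
8 4 8683/10000
f(0.5y,2.5y) = ((2441/2500)/(8969/10000) − 1)/(2) = 795/17938 ≈ 4.4319%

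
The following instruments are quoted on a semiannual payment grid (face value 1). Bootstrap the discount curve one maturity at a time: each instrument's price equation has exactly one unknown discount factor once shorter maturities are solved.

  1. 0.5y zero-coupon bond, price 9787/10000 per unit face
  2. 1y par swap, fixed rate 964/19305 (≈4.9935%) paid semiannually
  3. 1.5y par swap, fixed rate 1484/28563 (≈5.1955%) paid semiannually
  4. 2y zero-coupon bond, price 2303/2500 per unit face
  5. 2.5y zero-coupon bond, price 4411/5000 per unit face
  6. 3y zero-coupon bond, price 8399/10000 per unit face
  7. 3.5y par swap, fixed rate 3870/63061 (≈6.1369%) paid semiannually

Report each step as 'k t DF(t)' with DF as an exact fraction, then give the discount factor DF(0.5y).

1 1/2 9787/10000
2 1 4759/5000
3 3/2 4629/5000
4 2 2303/2500
5 5/2 4411/5000
6 3 8399/10000
7 7/2 1613/2000
DF(0.5y) = 9787/10000 ≈ 0.978700

step 1 [0.5y] zero: DF = P = 9787/10000 ≈ 0.978700
step 2 [1y] swap r/2=482/19305: DF=(1 − 482/19305·(0.978700))/(1+482/19305) = 4759/5000 ≈ 0.951800
step 3 [1.5y] swap r/2=742/28563: DF=(1 − 742/28563·(0.978700+0.951800))/(1+742/28563) = 4629/5000 ≈ 0.925800
step 4 [2y] zero: DF = P = 2303/2500 ≈ 0.921200
step 5 [2.5y] zero: DF = P = 4411/5000 ≈ 0.882200
step 6 [3y] zero: DF = P = 8399/10000 ≈ 0.839900
step 7 [3.5y] swap r/2=1935/63061: DF=(1 − 1935/63061·(0.978700+0.951800+0.925800+0.921200+0.882200+0.839900))/(1+1935/63061) = 1613/2000 ≈ 0.806500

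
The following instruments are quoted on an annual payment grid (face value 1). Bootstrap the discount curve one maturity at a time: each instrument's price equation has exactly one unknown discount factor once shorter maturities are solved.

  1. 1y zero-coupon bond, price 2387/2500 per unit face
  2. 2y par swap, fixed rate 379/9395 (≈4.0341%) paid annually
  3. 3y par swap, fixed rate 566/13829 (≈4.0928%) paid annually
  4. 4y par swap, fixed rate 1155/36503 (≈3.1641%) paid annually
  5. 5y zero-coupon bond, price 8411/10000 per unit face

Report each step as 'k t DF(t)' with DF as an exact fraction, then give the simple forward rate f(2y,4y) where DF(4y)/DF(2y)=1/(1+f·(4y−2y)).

step 1 [1y] zero: DF = P = 2387/2500 ≈ 0.954800
step 2 [2y] swap r/1=379/9395: DF=(1 − 379/9395·(0.954800))/(1+379/9395) = 4621/5000 ≈ 0.924200
step 3 [3y] swap r/1=566/13829: DF=(1 − 566/13829·(0.954800+0.924200))/(1+566/13829) = 2217/2500 ≈ 0.886800
step 4 [4y] swap r/1=1155/36503: DF=(1 − 1155/36503·(0.954800+0.924200+0.886800))/(1+1155/36503) = 1769/2000 ≈ 0.884500
step 5 [5y] zero: DF = P = 8411/10000 ≈ 0.841100

1 1 2387/2500
2 2 4621/5000
3 3 2217/2500
4 4 1769/2000
5 5 8411/10000
f(2y,4y) = ((4621/5000)/(1769/2000) − 1)/(2) = 397/17690 ≈ 2.2442%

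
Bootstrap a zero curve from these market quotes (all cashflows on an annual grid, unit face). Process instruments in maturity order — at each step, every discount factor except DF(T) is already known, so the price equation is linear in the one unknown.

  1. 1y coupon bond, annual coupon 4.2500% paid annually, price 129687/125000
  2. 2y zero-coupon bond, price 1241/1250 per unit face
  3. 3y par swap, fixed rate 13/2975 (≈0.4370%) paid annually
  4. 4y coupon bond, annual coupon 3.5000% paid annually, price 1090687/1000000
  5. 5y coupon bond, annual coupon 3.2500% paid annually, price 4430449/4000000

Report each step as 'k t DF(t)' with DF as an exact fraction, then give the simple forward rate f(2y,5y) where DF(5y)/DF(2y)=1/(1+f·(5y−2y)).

step 1 [1y] bond c/1=17/400: DF=(129687/125000 − 17/400·(0))/(1+17/400) = 622/625 ≈ 0.995200
step 2 [2y] zero: DF = P = 1241/1250 ≈ 0.992800
step 3 [3y] swap r/1=13/2975: DF=(1 − 13/2975·(0.995200+0.992800))/(1+13/2975) = 987/1000 ≈ 0.987000
step 4 [4y] bond c/1=7/200: DF=(1090687/1000000 − 7/200·(0.995200+0.992800+0.987000))/(1+7/200) = 2383/2500 ≈ 0.953200
step 5 [5y] bond c/1=13/400: DF=(4430449/4000000 − 13/400·(0.995200+0.992800+0.987000+0.953200))/(1+13/400) = 9491/10000 ≈ 0.949100

1 1 622/625
2 2 1241/1250
3 3 987/1000
4 4 2383/2500
5 5 9491/10000
f(2y,5y) = ((1241/1250)/(9491/10000) − 1)/(3) = 437/28473 ≈ 1.5348%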